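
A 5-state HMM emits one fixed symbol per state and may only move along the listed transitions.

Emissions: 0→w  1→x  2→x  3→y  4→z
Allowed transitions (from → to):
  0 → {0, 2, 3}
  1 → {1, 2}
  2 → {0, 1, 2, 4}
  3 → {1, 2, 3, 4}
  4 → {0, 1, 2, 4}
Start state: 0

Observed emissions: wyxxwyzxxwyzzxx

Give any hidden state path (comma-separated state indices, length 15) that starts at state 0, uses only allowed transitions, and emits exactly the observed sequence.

0,3,1,2,0,3,4,2,2,0,3,4,4,1,2

  t0 'w' -> {0}, take 0 (start)
  t1 'y' -> {3}, take 3 (0->3 ok)
  t2 'x' -> {1,2}, take 1 (3->1 ok)
  t3 'x' -> {1,2}, take 2 (1->2 ok)
  t4 'w' -> {0}, take 0 (2->0 ok)
  t5 'y' -> {3}, take 3 (0->3 ok)
  t6 'z' -> {4}, take 4 (3->4 ok)
  t7 'x' -> {1,2}, take 2 (4->2 ok)
  t8 'x' -> {1,2}, take 2 (2->2 ok)
  t9 'w' -> {0}, take 0 (2->0 ok)
  t10 'y' -> {3}, take 3 (0->3 ok)
  t11 'z' -> {4}, take 4 (3->4 ok)
  t12 'z' -> {4}, take 4 (4->4 ok)
  t13 'x' -> {1,2}, take 1 (4->1 ok)
  t14 'x' -> {1,2}, take 2 (1->2 ok)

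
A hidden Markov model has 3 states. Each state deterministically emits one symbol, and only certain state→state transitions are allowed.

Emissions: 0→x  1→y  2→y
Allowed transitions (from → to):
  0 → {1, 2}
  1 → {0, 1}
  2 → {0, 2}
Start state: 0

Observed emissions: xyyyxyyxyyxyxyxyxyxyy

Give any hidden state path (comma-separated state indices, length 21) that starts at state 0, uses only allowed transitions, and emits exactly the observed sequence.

0,2,2,2,0,1,1,0,2,2,0,2,0,1,0,2,0,2,0,2,2

  t0 'x' -> {0}, take 0 (start)
  t1 'y' -> {1,2}, take 2 (0->2 ok)
  t2 'y' -> {1,2}, take 2 (2->2 ok)
  t3 'y' -> {1,2}, take 2 (2->2 ok)
  t4 'x' -> {0}, take 0 (2->0 ok)
  t5 'y' -> {1,2}, take 1 (0->1 ok)
  t6 'y' -> {1,2}, take 1 (1->1 ok)
  t7 'x' -> {0}, take 0 (1->0 ok)
  t8 'y' -> {1,2}, take 2 (0->2 ok)
  t9 'y' -> {1,2}, take 2 (2->2 ok)
  t10 'x' -> {0}, take 0 (2->0 ok)
  t11 'y' -> {1,2}, take 2 (0->2 ok)
  t12 'x' -> {0}, take 0 (2->0 ok)
  t13 'y' -> {1,2}, take 1 (0->1 ok)
  t14 'x' -> {0}, take 0 (1->0 ok)
  t15 'y' -> {1,2}, take 2 (0->2 ok)
  t16 'x' -> {0}, take 0 (2->0 ok)
  t17 'y' -> {1,2}, take 2 (0->2 ok)
  t18 'x' -> {0}, take 0 (2->0 ok)
  t19 'y' -> {1,2}, take 2 (0->2 ok)
  t20 'y' -> {1,2}, take 2 (2->2 ok)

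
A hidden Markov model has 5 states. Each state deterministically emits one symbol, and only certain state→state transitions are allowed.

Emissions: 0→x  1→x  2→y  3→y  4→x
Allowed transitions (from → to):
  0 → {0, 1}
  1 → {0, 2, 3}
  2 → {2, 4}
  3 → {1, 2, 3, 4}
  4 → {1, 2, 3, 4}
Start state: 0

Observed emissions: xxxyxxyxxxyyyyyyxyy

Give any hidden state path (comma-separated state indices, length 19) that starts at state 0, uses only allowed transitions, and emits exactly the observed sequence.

  t0 'x' -> {0,1,4}, take 0 (start)
  t1 'x' -> {0,1,4}, take 0 (0->0 ok)
  t2 'x' -> {0,1,4}, take 1 (0->1 ok)
  t3 'y' -> {2,3}, take 2 (1->2 ok)
  t4 'x' -> {0,1,4}, take 4 (2->4 ok)
  t5 'x' -> {0,1,4}, take 1 (4->1 ok)
  t6 'y' -> {2,3}, take 2 (1->2 ok)
  t7 'x' -> {0,1,4}, take 4 (2->4 ok)
  t8 'x' -> {0,1,4}, take 4 (4->4 ok)
  t9 'x' -> {0,1,4}, take 1 (4->1 ok)
  t10 'y' -> {2,3}, take 3 (1->3 ok)
  t11 'y' -> {2,3}, take 2 (3->2 ok)
  t12 'y' -> {2,3}, take 2 (2->2 ok)
  t13 'y' -> {2,3}, take 2 (2->2 ok)
  t14 'y' -> {2,3}, take 2 (2->2 ok)
  t15 'y' -> {2,3}, take 2 (2->2 ok)
  t16 'x' -> {0,1,4}, take 4 (2->4 ok)
  t17 'y' -> {2,3}, take 3 (4->3 ok)
  t18 'y' -> {2,3}, take 2 (3->2 ok)

0,0,1,2,4,1,2,4,4,1,3,2,2,2,2,2,4,3,2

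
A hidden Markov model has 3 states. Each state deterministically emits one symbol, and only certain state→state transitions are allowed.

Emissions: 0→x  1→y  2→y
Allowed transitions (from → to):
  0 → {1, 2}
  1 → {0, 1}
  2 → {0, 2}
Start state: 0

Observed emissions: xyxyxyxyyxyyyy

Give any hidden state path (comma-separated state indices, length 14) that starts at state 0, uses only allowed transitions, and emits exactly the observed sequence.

0,1,0,1,0,2,0,2,2,0,2,2,2,2

  pos 0: x in {0}, choose 0; start
  pos 1: y in {1,2}, choose 1; 0->1 ok
  pos 2: x in {0}, choose 0; 1->0 ok
  pos 3: y in {1,2}, choose 1; 0->1 ok
  pos 4: x in {0}, choose 0; 1->0 ok
  pos 5: y in {1,2}, choose 2; 0->2 ok
  pos 6: x in {0}, choose 0; 2->0 ok
  pos 7: y in {1,2}, choose 2; 0->2 ok
  pos 8: y in {1,2}, choose 2; 2->2 ok
  pos 9: x in {0}, choose 0; 2->0 ok
  pos 10: y in {1,2}, choose 2; 0->2 ok
  pos 11: y in {1,2}, choose 2; 2->2 ok
  pos 12: y in {1,2}, choose 2; 2->2 ok
  pos 13: y in {1,2}, choose 2; 2->2 ok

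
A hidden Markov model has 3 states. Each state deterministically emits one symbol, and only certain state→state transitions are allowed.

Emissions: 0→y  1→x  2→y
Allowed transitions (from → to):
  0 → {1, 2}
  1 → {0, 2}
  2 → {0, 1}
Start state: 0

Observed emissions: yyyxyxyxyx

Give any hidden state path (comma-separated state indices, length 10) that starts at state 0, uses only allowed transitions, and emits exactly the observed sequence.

  [0] y  {0,2}  => 0  start
  [1] y  {0,2}  => 2  0->2 ok
  [2] y  {0,2}  => 0  2->0 ok
  [3] x  {1}  => 1  0->1 ok
  [4] y  {0,2}  => 2  1->2 ok
  [5] x  {1}  => 1  2->1 ok
  [6] y  {0,2}  => 0  1->0 ok
  [7] x  {1}  => 1  0->1 ok
  [8] y  {0,2}  => 2  1->2 ok
  [9] x  {1}  => 1  2->1 ok

0,2,0,1,2,1,0,1,2,1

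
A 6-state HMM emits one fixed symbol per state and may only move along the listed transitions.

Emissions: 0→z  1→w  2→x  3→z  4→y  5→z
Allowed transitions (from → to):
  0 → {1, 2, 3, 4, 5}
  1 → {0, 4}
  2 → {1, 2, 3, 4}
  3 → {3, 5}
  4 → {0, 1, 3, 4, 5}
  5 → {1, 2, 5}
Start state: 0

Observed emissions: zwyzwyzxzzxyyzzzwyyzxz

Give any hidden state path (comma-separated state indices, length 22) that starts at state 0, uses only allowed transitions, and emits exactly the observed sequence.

  t0 'z' -> {0,3,5}, take 0 (start)
  t1 'w' -> {1}, take 1 (0->1 ok)
  t2 'y' -> {4}, take 4 (1->4 ok)
  t3 'z' -> {0,3,5}, take 5 (4->5 ok)
  t4 'w' -> {1}, take 1 (5->1 ok)
  t5 'y' -> {4}, take 4 (1->4 ok)
  t6 'z' -> {0,3,5}, take 0 (4->0 ok)
  t7 'x' -> {2}, take 2 (0->2 ok)
  t8 'z' -> {0,3,5}, take 3 (2->3 ok)
  t9 'z' -> {0,3,5}, take 5 (3->5 ok)
  t10 'x' -> {2}, take 2 (5->2 ok)
  t11 'y' -> {4}, take 4 (2->4 ok)
  t12 'y' -> {4}, take 4 (4->4 ok)
  t13 'z' -> {0,3,5}, take 0 (4->0 ok)
  t14 'z' -> {0,3,5}, take 3 (0->3 ok)
  t15 'z' -> {0,3,5}, take 5 (3->5 ok)
  t16 'w' -> {1}, take 1 (5->1 ok)
  t17 'y' -> {4}, take 4 (1->4 ok)
  t18 'y' -> {4}, take 4 (4->4 ok)
  t19 'z' -> {0,3,5}, take 5 (4->5 ok)
  t20 'x' -> {2}, take 2 (5->2 ok)
  t21 'z' -> {0,3,5}, take 3 (2->3 ok)

0,1,4,5,1,4,0,2,3,5,2,4,4,0,3,5,1,4,4,5,2,3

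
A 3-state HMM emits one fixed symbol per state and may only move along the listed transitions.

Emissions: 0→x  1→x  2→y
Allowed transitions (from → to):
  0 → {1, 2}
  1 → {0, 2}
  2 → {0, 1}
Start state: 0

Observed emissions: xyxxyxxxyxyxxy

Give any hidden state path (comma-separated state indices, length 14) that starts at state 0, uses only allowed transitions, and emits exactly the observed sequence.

  pos 0: x in {0,1}, choose 0; start
  pos 1: y in {2}, choose 2; 0->2 ok
  pos 2: x in {0,1}, choose 0; 2->0 ok
  pos 3: x in {0,1}, choose 1; 0->1 ok
  pos 4: y in {2}, choose 2; 1->2 ok
  pos 5: x in {0,1}, choose 0; 2->0 ok
  pos 6: x in {0,1}, choose 1; 0->1 ok
  pos 7: x in {0,1}, choose 0; 1->0 ok
  pos 8: y in {2}, choose 2; 0->2 ok
  pos 9: x in {0,1}, choose 0; 2->0 ok
  pos 10: y in {2}, choose 2; 0->2 ok
  pos 11: x in {0,1}, choose 0; 2->0 ok
  pos 12: x in {0,1}, choose 1; 0->1 ok
  pos 13: y in {2}, choose 2; 1->2 ok

0,2,0,1,2,0,1,0,2,0,2,0,1,2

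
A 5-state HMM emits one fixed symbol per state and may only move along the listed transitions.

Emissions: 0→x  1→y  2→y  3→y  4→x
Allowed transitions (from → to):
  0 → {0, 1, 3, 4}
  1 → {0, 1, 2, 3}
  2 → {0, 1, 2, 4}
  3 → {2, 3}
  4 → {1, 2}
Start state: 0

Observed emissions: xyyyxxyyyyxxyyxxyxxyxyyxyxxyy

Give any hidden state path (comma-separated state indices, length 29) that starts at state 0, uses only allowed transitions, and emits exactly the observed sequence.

0,3,3,2,0,4,1,3,3,2,0,4,2,1,0,4,2,0,4,2,0,3,2,4,2,0,4,1,3

  t0 'x' -> {0,4}, take 0 (start)
  t1 'y' -> {1,2,3}, take 3 (0->3 ok)
  t2 'y' -> {1,2,3}, take 3 (3->3 ok)
  t3 'y' -> {1,2,3}, take 2 (3->2 ok)
  t4 'x' -> {0,4}, take 0 (2->0 ok)
  t5 'x' -> {0,4}, take 4 (0->4 ok)
  t6 'y' -> {1,2,3}, take 1 (4->1 ok)
  t7 'y' -> {1,2,3}, take 3 (1->3 ok)
  t8 'y' -> {1,2,3}, take 3 (3->3 ok)
  t9 'y' -> {1,2,3}, take 2 (3->2 ok)
  t10 'x' -> {0,4}, take 0 (2->0 ok)
  t11 'x' -> {0,4}, take 4 (0->4 ok)
  t12 'y' -> {1,2,3}, take 2 (4->2 ok)
  t13 'y' -> {1,2,3}, take 1 (2->1 ok)
  t14 'x' -> {0,4}, take 0 (1->0 ok)
  t15 'x' -> {0,4}, take 4 (0->4 ok)
  t16 'y' -> {1,2,3}, take 2 (4->2 ok)
  t17 'x' -> {0,4}, take 0 (2->0 ok)
  t18 'x' -> {0,4}, take 4 (0->4 ok)
  t19 'y' -> {1,2,3}, take 2 (4->2 ok)
  t20 'x' -> {0,4}, take 0 (2->0 ok)
  t21 'y' -> {1,2,3}, take 3 (0->3 ok)
  t22 'y' -> {1,2,3}, take 2 (3->2 ok)
  t23 'x' -> {0,4}, take 4 (2->4 ok)
  t24 'y' -> {1,2,3}, take 2 (4->2 ok)
  t25 'x' -> {0,4}, take 0 (2->0 ok)
  t26 'x' -> {0,4}, take 4 (0->4 ok)
  t27 'y' -> {1,2,3}, take 1 (4->1 ok)
  t28 'y' -> {1,2,3}, take 3 (1->3 ok)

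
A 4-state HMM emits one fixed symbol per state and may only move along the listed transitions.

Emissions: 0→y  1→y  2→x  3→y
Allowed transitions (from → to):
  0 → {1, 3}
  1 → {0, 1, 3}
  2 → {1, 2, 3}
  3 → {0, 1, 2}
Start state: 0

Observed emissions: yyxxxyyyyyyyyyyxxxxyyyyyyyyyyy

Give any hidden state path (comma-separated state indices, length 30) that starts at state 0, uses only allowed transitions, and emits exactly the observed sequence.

  pos 0: y in {0,1,3}, choose 0; start
  pos 1: y in {0,1,3}, choose 3; 0->3 ok
  pos 2: x in {2}, choose 2; 3->2 ok
  pos 3: x in {2}, choose 2; 2->2 ok
  pos 4: x in {2}, choose 2; 2->2 ok
  pos 5: y in {0,1,3}, choose 3; 2->3 ok
  pos 6: y in {0,1,3}, choose 0; 3->0 ok
  pos 7: y in {0,1,3}, choose 1; 0->1 ok
  pos 8: y in {0,1,3}, choose 1; 1->1 ok
  pos 9: y in {0,1,3}, choose 3; 1->3 ok
  pos 10: y in {0,1,3}, choose 0; 3->0 ok
  pos 11: y in {0,1,3}, choose 3; 0->3 ok
  pos 12: y in {0,1,3}, choose 1; 3->1 ok
  pos 13: y in {0,1,3}, choose 1; 1->1 ok
  pos 14: y in {0,1,3}, choose 3; 1->3 ok
  pos 15: x in {2}, choose 2; 3->2 ok
  pos 16: x in {2}, choose 2; 2->2 ok
  pos 17: x in {2}, choose 2; 2->2 ok
  pos 18: x in {2}, choose 2; 2->2 ok
  pos 19: y in {0,1,3}, choose 3; 2->3 ok
  pos 20: y in {0,1,3}, choose 0; 3->0 ok
  pos 21: y in {0,1,3}, choose 1; 0->1 ok
  pos 22: y in {0,1,3}, choose 0; 1->0 ok
  pos 23: y in {0,1,3}, choose 1; 0->1 ok
  pos 24: y in {0,1,3}, choose 1; 1->1 ok
  pos 25: y in {0,1,3}, choose 0; 1->0 ok
  pos 26: y in {0,1,3}, choose 1; 0->1 ok
  pos 27: y in {0,1,3}, choose 1; 1->1 ok
  pos 28: y in {0,1,3}, choose 0; 1->0 ok
  pos 29: y in {0,1,3}, choose 3; 0->3 ok

0,3,2,2,2,3,0,1,1,3,0,3,1,1,3,2,2,2,2,3,0,1,0,1,1,0,1,1,0,3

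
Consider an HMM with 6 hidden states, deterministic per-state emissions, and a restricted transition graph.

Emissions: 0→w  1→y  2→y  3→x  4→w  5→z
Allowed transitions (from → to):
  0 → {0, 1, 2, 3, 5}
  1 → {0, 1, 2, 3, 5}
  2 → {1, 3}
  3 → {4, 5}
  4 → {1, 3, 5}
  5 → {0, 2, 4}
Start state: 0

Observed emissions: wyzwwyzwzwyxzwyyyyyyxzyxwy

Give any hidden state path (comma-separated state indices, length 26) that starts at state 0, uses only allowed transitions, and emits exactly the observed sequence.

0,1,5,0,0,1,5,0,5,4,1,3,5,0,1,2,1,2,1,2,3,5,2,3,4,1

  0: obs=w cand={0,4} pick 0 [start]
  1: obs=y cand={1,2} pick 1 [0->1 ok]
  2: obs=z cand={5} pick 5 [1->5 ok]
  3: obs=w cand={0,4} pick 0 [5->0 ok]
  4: obs=w cand={0,4} pick 0 [0->0 ok]
  5: obs=y cand={1,2} pick 1 [0->1 ok]
  6: obs=z cand={5} pick 5 [1->5 ok]
  7: obs=w cand={0,4} pick 0 [5->0 ok]
  8: obs=z cand={5} pick 5 [0->5 ok]
  9: obs=w cand={0,4} pick 4 [5->4 ok]
  10: obs=y cand={1,2} pick 1 [4->1 ok]
  11: obs=x cand={3} pick 3 [1->3 ok]
  12: obs=z cand={5} pick 5 [3->5 ok]
  13: obs=w cand={0,4} pick 0 [5->0 ok]
  14: obs=y cand={1,2} pick 1 [0->1 ok]
  15: obs=y cand={1,2} pick 2 [1->2 ok]
  16: obs=y cand={1,2} pick 1 [2->1 ok]
  17: obs=y cand={1,2} pick 2 [1->2 ok]
  18: obs=y cand={1,2} pick 1 [2->1 ok]
  19: obs=y cand={1,2} pick 2 [1->2 ok]
  20: obs=x cand={3} pick 3 [2->3 ok]
  21: obs=z cand={5} pick 5 [3->5 ok]
  22: obs=y cand={1,2} pick 2 [5->2 ok]
  23: obs=x cand={3} pick 3 [2->3 ok]
  24: obs=w cand={0,4} pick 4 [3->4 ok]
  25: obs=y cand={1,2} pick 1 [4->1 ok]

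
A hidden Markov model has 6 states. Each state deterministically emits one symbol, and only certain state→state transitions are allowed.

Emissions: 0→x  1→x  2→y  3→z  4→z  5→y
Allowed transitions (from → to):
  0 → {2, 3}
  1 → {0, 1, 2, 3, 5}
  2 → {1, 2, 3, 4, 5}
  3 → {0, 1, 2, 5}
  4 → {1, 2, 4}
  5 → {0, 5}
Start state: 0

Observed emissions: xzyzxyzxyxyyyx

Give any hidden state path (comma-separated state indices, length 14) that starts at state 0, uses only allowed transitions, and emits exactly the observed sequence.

  [0] x  {0,1}  => 0  start
  [1] z  {3,4}  => 3  0->3 ok
  [2] y  {2,5}  => 2  3->2 ok
  [3] z  {3,4}  => 3  2->3 ok
  [4] x  {0,1}  => 1  3->1 ok
  [5] y  {2,5}  => 2  1->2 ok
  [6] z  {3,4}  => 3  2->3 ok
  [7] x  {0,1}  => 0  3->0 ok
  [8] y  {2,5}  => 2  0->2 ok
  [9] x  {0,1}  => 1  2->1 ok
  [10] y  {2,5}  => 5  1->5 ok
  [11] y  {2,5}  => 5  5->5 ok
  [12] y  {2,5}  => 5  5->5 ok
  [13] x  {0,1}  => 0  5->0 ok

0,3,2,3,1,2,3,0,2,1,5,5,5,0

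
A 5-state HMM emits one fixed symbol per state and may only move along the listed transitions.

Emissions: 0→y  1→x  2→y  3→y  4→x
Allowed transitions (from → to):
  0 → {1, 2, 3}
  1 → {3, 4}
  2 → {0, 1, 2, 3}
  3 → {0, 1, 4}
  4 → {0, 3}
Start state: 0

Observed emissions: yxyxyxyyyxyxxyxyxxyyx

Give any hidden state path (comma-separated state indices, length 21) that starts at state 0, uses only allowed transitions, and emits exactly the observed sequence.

  0: obs=y cand={0,2,3} pick 0 [start]
  1: obs=x cand={1,4} pick 1 [0->1 ok]
  2: obs=y cand={0,2,3} pick 3 [1->3 ok]
  3: obs=x cand={1,4} pick 1 [3->1 ok]
  4: obs=y cand={0,2,3} pick 3 [1->3 ok]
  5: obs=x cand={1,4} pick 4 [3->4 ok]
  6: obs=y cand={0,2,3} pick 0 [4->0 ok]
  7: obs=y cand={0,2,3} pick 2 [0->2 ok]
  8: obs=y cand={0,2,3} pick 0 [2->0 ok]
  9: obs=x cand={1,4} pick 1 [0->1 ok]
  10: obs=y cand={0,2,3} pick 3 [1->3 ok]
  11: obs=x cand={1,4} pick 1 [3->1 ok]
  12: obs=x cand={1,4} pick 4 [1->4 ok]
  13: obs=y cand={0,2,3} pick 3 [4->3 ok]
  14: obs=x cand={1,4} pick 4 [3->4 ok]
  15: obs=y cand={0,2,3} pick 0 [4->0 ok]
  16: obs=x cand={1,4} pick 1 [0->1 ok]
  17: obs=x cand={1,4} pick 4 [1->4 ok]
  18: obs=y cand={0,2,3} pick 0 [4->0 ok]
  19: obs=y cand={0,2,3} pick 3 [0->3 ok]
  20: obs=x cand={1,4} pick 4 [3->4 ok]

0,1,3,1,3,4,0,2,0,1,3,1,4,3,4,0,1,4,0,3,4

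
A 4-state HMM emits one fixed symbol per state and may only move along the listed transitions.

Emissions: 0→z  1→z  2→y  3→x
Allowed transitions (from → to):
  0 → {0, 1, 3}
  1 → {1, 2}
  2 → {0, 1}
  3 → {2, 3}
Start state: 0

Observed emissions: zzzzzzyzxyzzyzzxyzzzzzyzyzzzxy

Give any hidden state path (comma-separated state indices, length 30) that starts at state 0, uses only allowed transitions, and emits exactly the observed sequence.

  pos 0: z in {0,1}, choose 0; start
  pos 1: z in {0,1}, choose 0; 0->0 ok
  pos 2: z in {0,1}, choose 0; 0->0 ok
  pos 3: z in {0,1}, choose 1; 0->1 ok
  pos 4: z in {0,1}, choose 1; 1->1 ok
  pos 5: z in {0,1}, choose 1; 1->1 ok
  pos 6: y in {2}, choose 2; 1->2 ok
  pos 7: z in {0,1}, choose 0; 2->0 ok
  pos 8: x in {3}, choose 3; 0->3 ok
  pos 9: y in {2}, choose 2; 3->2 ok
  pos 10: z in {0,1}, choose 0; 2->0 ok
  pos 11: z in {0,1}, choose 1; 0->1 ok
  pos 12: y in {2}, choose 2; 1->2 ok
  pos 13: z in {0,1}, choose 0; 2->0 ok
  pos 14: z in {0,1}, choose 0; 0->0 ok
  pos 15: x in {3}, choose 3; 0->3 ok
  pos 16: y in {2}, choose 2; 3->2 ok
  pos 17: z in {0,1}, choose 0; 2->0 ok
  pos 18: z in {0,1}, choose 0; 0->0 ok
  pos 19: z in {0,1}, choose 1; 0->1 ok
  pos 20: z in {0,1}, choose 1; 1->1 ok
  pos 21: z in {0,1}, choose 1; 1->1 ok
  pos 22: y in {2}, choose 2; 1->2 ok
  pos 23: z in {0,1}, choose 1; 2->1 ok
  pos 24: y in {2}, choose 2; 1->2 ok
  pos 25: z in {0,1}, choose 0; 2->0 ok
  pos 26: z in {0,1}, choose 0; 0->0 ok
  pos 27: z in {0,1}, choose 0; 0->0 ok
  pos 28: x in {3}, choose 3; 0->3 ok
  pos 29: y in {2}, choose 2; 3->2 ok

0,0,0,1,1,1,2,0,3,2,0,1,2,0,0,3,2,0,0,1,1,1,2,1,2,0,0,0,3,2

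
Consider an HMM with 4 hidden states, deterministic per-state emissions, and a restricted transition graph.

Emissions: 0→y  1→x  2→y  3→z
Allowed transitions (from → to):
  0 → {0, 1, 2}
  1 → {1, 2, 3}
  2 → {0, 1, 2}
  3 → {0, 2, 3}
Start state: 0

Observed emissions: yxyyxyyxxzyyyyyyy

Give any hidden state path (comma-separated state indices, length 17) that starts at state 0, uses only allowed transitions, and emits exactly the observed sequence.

  pos 0: y in {0,2}, choose 0; start
  pos 1: x in {1}, choose 1; 0->1 ok
  pos 2: y in {0,2}, choose 2; 1->2 ok
  pos 3: y in {0,2}, choose 0; 2->0 ok
  pos 4: x in {1}, choose 1; 0->1 ok
  pos 5: y in {0,2}, choose 2; 1->2 ok
  pos 6: y in {0,2}, choose 2; 2->2 ok
  pos 7: x in {1}, choose 1; 2->1 ok
  pos 8: x in {1}, choose 1; 1->1 ok
  pos 9: z in {3}, choose 3; 1->3 ok
  pos 10: y in {0,2}, choose 0; 3->0 ok
  pos 11: y in {0,2}, choose 0; 0->0 ok
  pos 12: y in {0,2}, choose 2; 0->2 ok
  pos 13: y in {0,2}, choose 0; 2->0 ok
  pos 14: y in {0,2}, choose 2; 0->2 ok
  pos 15: y in {0,2}, choose 0; 2->0 ok
  pos 16: y in {0,2}, choose 2; 0->2 ok

0,1,2,0,1,2,2,1,1,3,0,0,2,0,2,0,2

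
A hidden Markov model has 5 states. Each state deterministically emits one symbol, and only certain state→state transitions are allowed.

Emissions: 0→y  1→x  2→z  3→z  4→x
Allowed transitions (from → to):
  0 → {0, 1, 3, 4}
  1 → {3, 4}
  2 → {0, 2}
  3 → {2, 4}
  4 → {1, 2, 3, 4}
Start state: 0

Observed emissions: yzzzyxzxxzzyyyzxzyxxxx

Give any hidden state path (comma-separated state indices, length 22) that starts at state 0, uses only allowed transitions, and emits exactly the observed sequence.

  0: obs=y cand={0} pick 0 [start]
  1: obs=z cand={2,3} pick 3 [0->3 ok]
  2: obs=z cand={2,3} pick 2 [3->2 ok]
  3: obs=z cand={2,3} pick 2 [2->2 ok]
  4: obs=y cand={0} pick 0 [2->0 ok]
  5: obs=x cand={1,4} pick 1 [0->1 ok]
  6: obs=z cand={2,3} pick 3 [1->3 ok]
  7: obs=x cand={1,4} pick 4 [3->4 ok]
  8: obs=x cand={1,4} pick 4 [4->4 ok]
  9: obs=z cand={2,3} pick 2 [4->2 ok]
  10: obs=z cand={2,3} pick 2 [2->2 ok]
  11: obs=y cand={0} pick 0 [2->0 ok]
  12: obs=y cand={0} pick 0 [0->0 ok]
  13: obs=y cand={0} pick 0 [0->0 ok]
  14: obs=z cand={2,3} pick 3 [0->3 ok]
  15: obs=x cand={1,4} pick 4 [3->4 ok]
  16: obs=z cand={2,3} pick 2 [4->2 ok]
  17: obs=y cand={0} pick 0 [2->0 ok]
  18: obs=x cand={1,4} pick 4 [0->4 ok]
  19: obs=x cand={1,4} pick 4 [4->4 ok]
  20: obs=x cand={1,4} pick 4 [4->4 ok]
  21: obs=x cand={1,4} pick 1 [4->1 ok]

0,3,2,2,0,1,3,4,4,2,2,0,0,0,3,4,2,0,4,4,4,1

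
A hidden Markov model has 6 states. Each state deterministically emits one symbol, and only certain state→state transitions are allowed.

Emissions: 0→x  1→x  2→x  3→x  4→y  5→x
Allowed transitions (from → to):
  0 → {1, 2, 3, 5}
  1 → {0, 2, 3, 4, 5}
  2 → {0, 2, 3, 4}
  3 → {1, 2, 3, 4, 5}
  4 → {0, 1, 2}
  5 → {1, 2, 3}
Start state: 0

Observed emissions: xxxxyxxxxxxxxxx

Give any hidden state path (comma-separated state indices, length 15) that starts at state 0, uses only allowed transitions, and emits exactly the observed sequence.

0,1,5,1,4,2,0,3,5,3,2,0,5,2,3

  t0 'x' -> {0,1,2,3,5}, take 0 (start)
  t1 'x' -> {0,1,2,3,5}, take 1 (0->1 ok)
  t2 'x' -> {0,1,2,3,5}, take 5 (1->5 ok)
  t3 'x' -> {0,1,2,3,5}, take 1 (5->1 ok)
  t4 'y' -> {4}, take 4 (1->4 ok)
  t5 'x' -> {0,1,2,3,5}, take 2 (4->2 ok)
  t6 'x' -> {0,1,2,3,5}, take 0 (2->0 ok)
  t7 'x' -> {0,1,2,3,5}, take 3 (0->3 ok)
  t8 'x' -> {0,1,2,3,5}, take 5 (3->5 ok)
  t9 'x' -> {0,1,2,3,5}, take 3 (5->3 ok)
  t10 'x' -> {0,1,2,3,5}, take 2 (3->2 ok)
  t11 'x' -> {0,1,2,3,5}, take 0 (2->0 ok)
  t12 'x' -> {0,1,2,3,5}, take 5 (0->5 ok)
  t13 'x' -> {0,1,2,3,5}, take 2 (5->2 ok)
  t14 'x' -> {0,1,2,3,5}, take 3 (2->3 ok)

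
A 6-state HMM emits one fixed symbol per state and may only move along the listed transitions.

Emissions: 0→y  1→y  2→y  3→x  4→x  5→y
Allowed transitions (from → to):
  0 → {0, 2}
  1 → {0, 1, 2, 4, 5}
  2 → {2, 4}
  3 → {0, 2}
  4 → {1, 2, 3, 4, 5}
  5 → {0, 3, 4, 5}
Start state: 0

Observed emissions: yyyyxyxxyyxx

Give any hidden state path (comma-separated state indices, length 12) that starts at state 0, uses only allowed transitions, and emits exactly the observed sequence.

  [0] y  {0,1,2,5}  => 0  start
  [1] y  {0,1,2,5}  => 0  0->0 ok
  [2] y  {0,1,2,5}  => 2  0->2 ok
  [3] y  {0,1,2,5}  => 2  2->2 ok
  [4] x  {3,4}  => 4  2->4 ok
  [5] y  {0,1,2,5}  => 1  4->1 ok
  [6] x  {3,4}  => 4  1->4 ok
  [7] x  {3,4}  => 4  4->4 ok
  [8] y  {0,1,2,5}  => 1  4->1 ok
  [9] y  {0,1,2,5}  => 2  1->2 ok
  [10] x  {3,4}  => 4  2->4 ok
  [11] x  {3,4}  => 4  4->4 ok

0,0,2,2,4,1,4,4,1,2,4,4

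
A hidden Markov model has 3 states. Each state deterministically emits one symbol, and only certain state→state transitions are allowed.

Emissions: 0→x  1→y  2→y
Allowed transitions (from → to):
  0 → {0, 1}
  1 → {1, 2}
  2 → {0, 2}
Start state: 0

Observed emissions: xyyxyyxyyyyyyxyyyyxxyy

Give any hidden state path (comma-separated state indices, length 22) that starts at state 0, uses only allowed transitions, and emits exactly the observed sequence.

0,1,2,0,1,2,0,1,1,1,1,2,2,0,1,1,1,2,0,0,1,1

  0: obs=x cand={0} pick 0 [start]
  1: obs=y cand={1,2} pick 1 [0->1 ok]
  2: obs=y cand={1,2} pick 2 [1->2 ok]
  3: obs=x cand={0} pick 0 [2->0 ok]
  4: obs=y cand={1,2} pick 1 [0->1 ok]
  5: obs=y cand={1,2} pick 2 [1->2 ok]
  6: obs=x cand={0} pick 0 [2->0 ok]
  7: obs=y cand={1,2} pick 1 [0->1 ok]
  8: obs=y cand={1,2} pick 1 [1->1 ok]
  9: obs=y cand={1,2} pick 1 [1->1 ok]
  10: obs=y cand={1,2} pick 1 [1->1 ok]
  11: obs=y cand={1,2} pick 2 [1->2 ok]
  12: obs=y cand={1,2} pick 2 [2->2 ok]
  13: obs=x cand={0} pick 0 [2->0 ok]
  14: obs=y cand={1,2} pick 1 [0->1 ok]
  15: obs=y cand={1,2} pick 1 [1->1 ok]
  16: obs=y cand={1,2} pick 1 [1->1 ok]
  17: obs=y cand={1,2} pick 2 [1->2 ok]
  18: obs=x cand={0} pick 0 [2->0 ok]
  19: obs=x cand={0} pick 0 [0->0 ok]
  20: obs=y cand={1,2} pick 1 [0->1 ok]
  21: obs=y cand={1,2} pick 1 [1->1 ok]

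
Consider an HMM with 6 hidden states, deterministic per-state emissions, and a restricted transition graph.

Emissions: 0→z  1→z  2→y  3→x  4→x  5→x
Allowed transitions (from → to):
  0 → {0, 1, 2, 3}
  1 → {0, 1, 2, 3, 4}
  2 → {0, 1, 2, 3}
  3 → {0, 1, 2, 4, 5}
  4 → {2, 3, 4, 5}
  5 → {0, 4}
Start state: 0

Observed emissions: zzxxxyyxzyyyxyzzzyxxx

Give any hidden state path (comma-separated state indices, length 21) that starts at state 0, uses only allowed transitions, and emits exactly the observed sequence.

0,1,4,4,4,2,2,3,1,2,2,2,3,2,0,1,0,2,3,4,4

  pos 0: z in {0,1}, choose 0; start
  pos 1: z in {0,1}, choose 1; 0->1 ok
  pos 2: x in {3,4,5}, choose 4; 1->4 ok
  pos 3: x in {3,4,5}, choose 4; 4->4 ok
  pos 4: x in {3,4,5}, choose 4; 4->4 ok
  pos 5: y in {2}, choose 2; 4->2 ok
  pos 6: y in {2}, choose 2; 2->2 ok
  pos 7: x in {3,4,5}, choose 3; 2->3 ok
  pos 8: z in {0,1}, choose 1; 3->1 ok
  pos 9: y in {2}, choose 2; 1->2 ok
  pos 10: y in {2}, choose 2; 2->2 ok
  pos 11: y in {2}, choose 2; 2->2 ok
  pos 12: x in {3,4,5}, choose 3; 2->3 ok
  pos 13: y in {2}, choose 2; 3->2 ok
  pos 14: z in {0,1}, choose 0; 2->0 ok
  pos 15: z in {0,1}, choose 1; 0->1 ok
  pos 16: z in {0,1}, choose 0; 1->0 ok
  pos 17: y in {2}, choose 2; 0->2 ok
  pos 18: x in {3,4,5}, choose 3; 2->3 ok
  pos 19: x in {3,4,5}, choose 4; 3->4 ok
  pos 20: x in {3,4,5}, choose 4; 4->4 ok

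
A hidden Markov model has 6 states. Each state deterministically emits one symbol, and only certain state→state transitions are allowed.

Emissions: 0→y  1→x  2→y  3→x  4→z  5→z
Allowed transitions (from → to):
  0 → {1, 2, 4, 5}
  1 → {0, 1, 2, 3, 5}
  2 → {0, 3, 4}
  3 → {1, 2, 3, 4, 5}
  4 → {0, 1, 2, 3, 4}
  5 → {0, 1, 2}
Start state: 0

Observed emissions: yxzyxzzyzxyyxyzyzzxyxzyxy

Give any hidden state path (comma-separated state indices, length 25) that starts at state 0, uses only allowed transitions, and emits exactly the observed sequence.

0,1,5,2,3,4,4,2,4,1,0,2,3,2,4,2,4,4,3,2,3,4,0,1,2

  0: obs=y cand={0,2} pick 0 [start]
  1: obs=x cand={1,3} pick 1 [0->1 ok]
  2: obs=z cand={4,5} pick 5 [1->5 ok]
  3: obs=y cand={0,2} pick 2 [5->2 ok]
  4: obs=x cand={1,3} pick 3 [2->3 ok]
  5: obs=z cand={4,5} pick 4 [3->4 ok]
  6: obs=z cand={4,5} pick 4 [4->4 ok]
  7: obs=y cand={0,2} pick 2 [4->2 ok]
  8: obs=z cand={4,5} pick 4 [2->4 ok]
  9: obs=x cand={1,3} pick 1 [4->1 ok]
  10: obs=y cand={0,2} pick 0 [1->0 ok]
  11: obs=y cand={0,2} pick 2 [0->2 ok]
  12: obs=x cand={1,3} pick 3 [2->3 ok]
  13: obs=y cand={0,2} pick 2 [3->2 ok]
  14: obs=z cand={4,5} pick 4 [2->4 ok]
  15: obs=y cand={0,2} pick 2 [4->2 ok]
  16: obs=z cand={4,5} pick 4 [2->4 ok]
  17: obs=z cand={4,5} pick 4 [4->4 ok]
  18: obs=x cand={1,3} pick 3 [4->3 ok]
  19: obs=y cand={0,2} pick 2 [3->2 ok]
  20: obs=x cand={1,3} pick 3 [2->3 ok]
  21: obs=z cand={4,5} pick 4 [3->4 ok]
  22: obs=y cand={0,2} pick 0 [4->0 ok]
  23: obs=x cand={1,3} pick 1 [0->1 ok]
  24: obs=y cand={0,2} pick 2 [1->2 ok]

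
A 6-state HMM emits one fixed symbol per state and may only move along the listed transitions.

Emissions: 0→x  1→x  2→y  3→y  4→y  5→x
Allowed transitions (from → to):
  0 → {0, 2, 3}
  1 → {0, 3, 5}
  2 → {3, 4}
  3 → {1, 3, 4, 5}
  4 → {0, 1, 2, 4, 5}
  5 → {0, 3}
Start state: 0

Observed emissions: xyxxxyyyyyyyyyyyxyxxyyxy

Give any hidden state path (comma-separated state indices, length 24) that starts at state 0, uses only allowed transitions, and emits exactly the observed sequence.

0,3,1,5,0,3,4,2,4,2,4,4,2,4,2,4,1,3,1,0,3,4,5,3

  t0 'x' -> {0,1,5}, take 0 (start)
  t1 'y' -> {2,3,4}, take 3 (0->3 ok)
  t2 'x' -> {0,1,5}, take 1 (3->1 ok)
  t3 'x' -> {0,1,5}, take 5 (1->5 ok)
  t4 'x' -> {0,1,5}, take 0 (5->0 ok)
  t5 'y' -> {2,3,4}, take 3 (0->3 ok)
  t6 'y' -> {2,3,4}, take 4 (3->4 ok)
  t7 'y' -> {2,3,4}, take 2 (4->2 ok)
  t8 'y' -> {2,3,4}, take 4 (2->4 ok)
  t9 'y' -> {2,3,4}, take 2 (4->2 ok)
  t10 'y' -> {2,3,4}, take 4 (2->4 ok)
  t11 'y' -> {2,3,4}, take 4 (4->4 ok)
  t12 'y' -> {2,3,4}, take 2 (4->2 ok)
  t13 'y' -> {2,3,4}, take 4 (2->4 ok)
  t14 'y' -> {2,3,4}, take 2 (4->2 ok)
  t15 'y' -> {2,3,4}, take 4 (2->4 ok)
  t16 'x' -> {0,1,5}, take 1 (4->1 ok)
  t17 'y' -> {2,3,4}, take 3 (1->3 ok)
  t18 'x' -> {0,1,5}, take 1 (3->1 ok)
  t19 'x' -> {0,1,5}, take 0 (1->0 ok)
  t20 'y' -> {2,3,4}, take 3 (0->3 ok)
  t21 'y' -> {2,3,4}, take 4 (3->4 ok)
  t22 'x' -> {0,1,5}, take 5 (4->5 ok)
  t23 'y' -> {2,3,4}, take 3 (5->3 ok)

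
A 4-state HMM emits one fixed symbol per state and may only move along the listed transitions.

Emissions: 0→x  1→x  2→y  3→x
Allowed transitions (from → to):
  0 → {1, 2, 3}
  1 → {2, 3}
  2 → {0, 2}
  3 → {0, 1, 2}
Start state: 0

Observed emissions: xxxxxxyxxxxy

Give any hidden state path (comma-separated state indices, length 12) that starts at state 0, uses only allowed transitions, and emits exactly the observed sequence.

0,3,1,3,0,1,2,0,3,0,1,2

  t0 'x' -> {0,1,3}, take 0 (start)
  t1 'x' -> {0,1,3}, take 3 (0->3 ok)
  t2 'x' -> {0,1,3}, take 1 (3->1 ok)
  t3 'x' -> {0,1,3}, take 3 (1->3 ok)
  t4 'x' -> {0,1,3}, take 0 (3->0 ok)
  t5 'x' -> {0,1,3}, take 1 (0->1 ok)
  t6 'y' -> {2}, take 2 (1->2 ok)
  t7 'x' -> {0,1,3}, take 0 (2->0 ok)
  t8 'x' -> {0,1,3}, take 3 (0->3 ok)
  t9 'x' -> {0,1,3}, take 0 (3->0 ok)
  t10 'x' -> {0,1,3}, take 1 (0->1 ok)
  t11 'y' -> {2}, take 2 (1->2 ok)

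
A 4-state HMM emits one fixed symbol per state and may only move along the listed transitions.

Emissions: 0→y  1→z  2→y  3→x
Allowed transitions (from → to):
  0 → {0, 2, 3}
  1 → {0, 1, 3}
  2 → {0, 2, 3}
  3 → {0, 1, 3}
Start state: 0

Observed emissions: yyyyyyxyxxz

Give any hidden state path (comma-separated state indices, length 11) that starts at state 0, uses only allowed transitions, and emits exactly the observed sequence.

0,0,2,2,0,0,3,0,3,3,1

  pos 0: y in {0,2}, choose 0; start
  pos 1: y in {0,2}, choose 0; 0->0 ok
  pos 2: y in {0,2}, choose 2; 0->2 ok
  pos 3: y in {0,2}, choose 2; 2->2 ok
  pos 4: y in {0,2}, choose 0; 2->0 ok
  pos 5: y in {0,2}, choose 0; 0->0 ok
  pos 6: x in {3}, choose 3; 0->3 ok
  pos 7: y in {0,2}, choose 0; 3->0 ok
  pos 8: x in {3}, choose 3; 0->3 ok
  pos 9: x in {3}, choose 3; 3->3 ok
  pos 10: z in {1}, choose 1; 3->1 ok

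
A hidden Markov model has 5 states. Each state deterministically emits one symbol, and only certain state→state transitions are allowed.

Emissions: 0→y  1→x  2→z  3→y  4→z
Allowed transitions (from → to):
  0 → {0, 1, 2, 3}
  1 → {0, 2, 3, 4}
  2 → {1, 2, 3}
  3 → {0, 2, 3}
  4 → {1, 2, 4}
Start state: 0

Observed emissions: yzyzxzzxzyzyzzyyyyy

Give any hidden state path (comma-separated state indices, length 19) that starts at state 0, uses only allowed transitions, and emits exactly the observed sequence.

0,2,3,2,1,4,2,1,2,3,2,3,2,2,3,3,0,0,3

  0: obs=y cand={0,3} pick 0 [start]
  1: obs=z cand={2,4} pick 2 [0->2 ok]
  2: obs=y cand={0,3} pick 3 [2->3 ok]
  3: obs=z cand={2,4} pick 2 [3->2 ok]
  4: obs=x cand={1} pick 1 [2->1 ok]
  5: obs=z cand={2,4} pick 4 [1->4 ok]
  6: obs=z cand={2,4} pick 2 [4->2 ok]
  7: obs=x cand={1} pick 1 [2->1 ok]
  8: obs=z cand={2,4} pick 2 [1->2 ok]
  9: obs=y cand={0,3} pick 3 [2->3 ok]
  10: obs=z cand={2,4} pick 2 [3->2 ok]
  11: obs=y cand={0,3} pick 3 [2->3 ok]
  12: obs=z cand={2,4} pick 2 [3->2 ok]
  13: obs=z cand={2,4} pick 2 [2->2 ok]
  14: obs=y cand={0,3} pick 3 [2->3 ok]
  15: obs=y cand={0,3} pick 3 [3->3 ok]
  16: obs=y cand={0,3} pick 0 [3->0 ok]
  17: obs=y cand={0,3} pick 0 [0->0 ok]
  18: obs=y cand={0,3} pick 3 [0->3 ok]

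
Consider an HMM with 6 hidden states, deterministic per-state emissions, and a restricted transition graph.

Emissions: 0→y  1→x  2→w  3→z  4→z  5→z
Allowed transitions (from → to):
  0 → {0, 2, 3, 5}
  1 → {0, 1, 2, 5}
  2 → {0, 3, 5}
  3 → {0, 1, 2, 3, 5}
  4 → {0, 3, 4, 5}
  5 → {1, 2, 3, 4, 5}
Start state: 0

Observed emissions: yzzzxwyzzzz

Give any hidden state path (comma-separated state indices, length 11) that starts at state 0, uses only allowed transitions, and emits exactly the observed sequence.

  0: obs=y cand={0} pick 0 [start]
  1: obs=z cand={3,4,5} pick 3 [0->3 ok]
  2: obs=z cand={3,4,5} pick 3 [3->3 ok]
  3: obs=z cand={3,4,5} pick 5 [3->5 ok]
  4: obs=x cand={1} pick 1 [5->1 ok]
  5: obs=w cand={2} pick 2 [1->2 ok]
  6: obs=y cand={0} pick 0 [2->0 ok]
  7: obs=z cand={3,4,5} pick 3 [0->3 ok]
  8: obs=z cand={3,4,5} pick 5 [3->5 ok]
  9: obs=z cand={3,4,5} pick 4 [5->4 ok]
  10: obs=z cand={3,4,5} pick 3 [4->3 ok]

0,3,3,5,1,2,0,3,5,4,3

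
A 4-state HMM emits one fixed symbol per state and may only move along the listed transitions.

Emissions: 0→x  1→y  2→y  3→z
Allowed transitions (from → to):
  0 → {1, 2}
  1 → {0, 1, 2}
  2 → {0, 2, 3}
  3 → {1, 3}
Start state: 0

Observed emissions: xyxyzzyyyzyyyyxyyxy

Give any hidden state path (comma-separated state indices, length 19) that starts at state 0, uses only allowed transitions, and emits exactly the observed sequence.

  [0] x  {0}  => 0  start
  [1] y  {1,2}  => 2  0->2 ok
  [2] x  {0}  => 0  2->0 ok
  [3] y  {1,2}  => 2  0->2 ok
  [4] z  {3}  => 3  2->3 ok
  [5] z  {3}  => 3  3->3 ok
  [6] y  {1,2}  => 1  3->1 ok
  [7] y  {1,2}  => 1  1->1 ok
  [8] y  {1,2}  => 2  1->2 ok
  [9] z  {3}  => 3  2->3 ok
  [10] y  {1,2}  => 1  3->1 ok
  [11] y  {1,2}  => 1  1->1 ok
  [12] y  {1,2}  => 2  1->2 ok
  [13] y  {1,2}  => 2  2->2 ok
  [14] x  {0}  => 0  2->0 ok
  [15] y  {1,2}  => 1  0->1 ok
  [16] y  {1,2}  => 1  1->1 ok
  [17] x  {0}  => 0  1->0 ok
  [18] y  {1,2}  => 1  0->1 ok

0,2,0,2,3,3,1,1,2,3,1,1,2,2,0,1,1,0,1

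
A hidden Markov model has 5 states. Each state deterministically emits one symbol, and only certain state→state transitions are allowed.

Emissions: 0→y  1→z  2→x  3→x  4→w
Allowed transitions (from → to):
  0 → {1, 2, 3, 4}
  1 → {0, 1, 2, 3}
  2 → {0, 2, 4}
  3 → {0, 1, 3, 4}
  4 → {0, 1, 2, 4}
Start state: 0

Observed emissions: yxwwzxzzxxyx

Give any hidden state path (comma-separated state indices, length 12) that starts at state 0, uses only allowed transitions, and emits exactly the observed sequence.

  t0 'y' -> {0}, take 0 (start)
  t1 'x' -> {2,3}, take 3 (0->3 ok)
  t2 'w' -> {4}, take 4 (3->4 ok)
  t3 'w' -> {4}, take 4 (4->4 ok)
  t4 'z' -> {1}, take 1 (4->1 ok)
  t5 'x' -> {2,3}, take 3 (1->3 ok)
  t6 'z' -> {1}, take 1 (3->1 ok)
  t7 'z' -> {1}, take 1 (1->1 ok)
  t8 'x' -> {2,3}, take 3 (1->3 ok)
  t9 'x' -> {2,3}, take 3 (3->3 ok)
  t10 'y' -> {0}, take 0 (3->0 ok)
  t11 'x' -> {2,3}, take 2 (0->2 ok)

0,3,4,4,1,3,1,1,3,3,0,2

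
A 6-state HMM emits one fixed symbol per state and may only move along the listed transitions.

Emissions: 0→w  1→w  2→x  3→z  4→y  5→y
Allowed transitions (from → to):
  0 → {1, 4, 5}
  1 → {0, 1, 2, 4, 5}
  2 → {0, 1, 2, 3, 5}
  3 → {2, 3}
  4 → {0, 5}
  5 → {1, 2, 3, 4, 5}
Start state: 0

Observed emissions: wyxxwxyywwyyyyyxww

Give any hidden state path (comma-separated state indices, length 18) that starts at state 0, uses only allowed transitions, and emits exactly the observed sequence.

0,5,2,2,1,2,5,5,1,0,5,4,5,4,5,2,1,1

  t0 'w' -> {0,1}, take 0 (start)
  t1 'y' -> {4,5}, take 5 (0->5 ok)
  t2 'x' -> {2}, take 2 (5->2 ok)
  t3 'x' -> {2}, take 2 (2->2 ok)
  t4 'w' -> {0,1}, take 1 (2->1 ok)
  t5 'x' -> {2}, take 2 (1->2 ok)
  t6 'y' -> {4,5}, take 5 (2->5 ok)
  t7 'y' -> {4,5}, take 5 (5->5 ok)
  t8 'w' -> {0,1}, take 1 (5->1 ok)
  t9 'w' -> {0,1}, take 0 (1->0 ok)
  t10 'y' -> {4,5}, take 5 (0->5 ok)
  t11 'y' -> {4,5}, take 4 (5->4 ok)
  t12 'y' -> {4,5}, take 5 (4->5 ok)
  t13 'y' -> {4,5}, take 4 (5->4 ok)
  t14 'y' -> {4,5}, take 5 (4->5 ok)
  t15 'x' -> {2}, take 2 (5->2 ok)
  t16 'w' -> {0,1}, take 1 (2->1 ok)
  t17 'w' -> {0,1}, take 1 (1->1 ok)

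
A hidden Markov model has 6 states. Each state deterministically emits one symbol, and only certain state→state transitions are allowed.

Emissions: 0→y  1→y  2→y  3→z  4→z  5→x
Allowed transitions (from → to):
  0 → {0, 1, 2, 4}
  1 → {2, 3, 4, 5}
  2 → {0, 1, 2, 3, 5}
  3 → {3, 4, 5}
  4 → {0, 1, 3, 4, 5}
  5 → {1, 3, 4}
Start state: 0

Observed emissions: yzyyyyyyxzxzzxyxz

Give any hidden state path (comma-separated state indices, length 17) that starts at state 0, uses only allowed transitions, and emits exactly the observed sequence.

  pos 0: y in {0,1,2}, choose 0; start
  pos 1: z in {3,4}, choose 4; 0->4 ok
  pos 2: y in {0,1,2}, choose 0; 4->0 ok
  pos 3: y in {0,1,2}, choose 2; 0->2 ok
  pos 4: y in {0,1,2}, choose 0; 2->0 ok
  pos 5: y in {0,1,2}, choose 2; 0->2 ok
  pos 6: y in {0,1,2}, choose 1; 2->1 ok
  pos 7: y in {0,1,2}, choose 2; 1->2 ok
  pos 8: x in {5}, choose 5; 2->5 ok
  pos 9: z in {3,4}, choose 3; 5->3 ok
  pos 10: x in {5}, choose 5; 3->5 ok
  pos 11: z in {3,4}, choose 4; 5->4 ok
  pos 12: z in {3,4}, choose 3; 4->3 ok
  pos 13: x in {5}, choose 5; 3->5 ok
  pos 14: y in {0,1,2}, choose 1; 5->1 ok
  pos 15: x in {5}, choose 5; 1->5 ok
  pos 16: z in {3,4}, choose 4; 5->4 ok

0,4,0,2,0,2,1,2,5,3,5,4,3,5,1,5,4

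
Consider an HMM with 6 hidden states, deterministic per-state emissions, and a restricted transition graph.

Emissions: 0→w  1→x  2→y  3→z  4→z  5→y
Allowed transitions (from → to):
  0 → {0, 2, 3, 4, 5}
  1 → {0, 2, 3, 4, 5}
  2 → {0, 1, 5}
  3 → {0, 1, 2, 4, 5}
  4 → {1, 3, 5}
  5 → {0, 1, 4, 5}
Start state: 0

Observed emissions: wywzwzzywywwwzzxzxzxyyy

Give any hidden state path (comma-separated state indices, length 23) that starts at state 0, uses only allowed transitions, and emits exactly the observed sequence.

  [0] w  {0}  => 0  start
  [1] y  {2,5}  => 5  0->5 ok
  [2] w  {0}  => 0  5->0 ok
  [3] z  {3,4}  => 3  0->3 ok
  [4] w  {0}  => 0  3->0 ok
  [5] z  {3,4}  => 4  0->4 ok
  [6] z  {3,4}  => 3  4->3 ok
  [7] y  {2,5}  => 5  3->5 ok
  [8] w  {0}  => 0  5->0 ok
  [9] y  {2,5}  => 2  0->2 ok
  [10] w  {0}  => 0  2->0 ok
  [11] w  {0}  => 0  0->0 ok
  [12] w  {0}  => 0  0->0 ok
  [13] z  {3,4}  => 4  0->4 ok
  [14] z  {3,4}  => 3  4->3 ok
  [15] x  {1}  => 1  3->1 ok
  [16] z  {3,4}  => 4  1->4 ok
  [17] x  {1}  => 1  4->1 ok
  [18] z  {3,4}  => 4  1->4 ok
  [19] x  {1}  => 1  4->1 ok
  [20] y  {2,5}  => 2  1->2 ok
  [21] y  {2,5}  => 5  2->5 ok
  [22] y  {2,5}  => 5  5->5 ok

0,5,0,3,0,4,3,5,0,2,0,0,0,4,3,1,4,1,4,1,2,5,5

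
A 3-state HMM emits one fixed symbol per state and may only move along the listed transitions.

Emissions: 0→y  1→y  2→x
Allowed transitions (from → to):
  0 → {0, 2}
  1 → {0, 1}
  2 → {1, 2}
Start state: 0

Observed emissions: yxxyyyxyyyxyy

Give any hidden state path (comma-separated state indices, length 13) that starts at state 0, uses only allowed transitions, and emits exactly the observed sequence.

  t0 'y' -> {0,1}, take 0 (start)
  t1 'x' -> {2}, take 2 (0->2 ok)
  t2 'x' -> {2}, take 2 (2->2 ok)
  t3 'y' -> {0,1}, take 1 (2->1 ok)
  t4 'y' -> {0,1}, take 1 (1->1 ok)
  t5 'y' -> {0,1}, take 0 (1->0 ok)
  t6 'x' -> {2}, take 2 (0->2 ok)
  t7 'y' -> {0,1}, take 1 (2->1 ok)
  t8 'y' -> {0,1}, take 1 (1->1 ok)
  t9 'y' -> {0,1}, take 0 (1->0 ok)
  t10 'x' -> {2}, take 2 (0->2 ok)
  t11 'y' -> {0,1}, take 1 (2->1 ok)
  t12 'y' -> {0,1}, take 0 (1->0 ok)

0,2,2,1,1,0,2,1,1,0,2,1,0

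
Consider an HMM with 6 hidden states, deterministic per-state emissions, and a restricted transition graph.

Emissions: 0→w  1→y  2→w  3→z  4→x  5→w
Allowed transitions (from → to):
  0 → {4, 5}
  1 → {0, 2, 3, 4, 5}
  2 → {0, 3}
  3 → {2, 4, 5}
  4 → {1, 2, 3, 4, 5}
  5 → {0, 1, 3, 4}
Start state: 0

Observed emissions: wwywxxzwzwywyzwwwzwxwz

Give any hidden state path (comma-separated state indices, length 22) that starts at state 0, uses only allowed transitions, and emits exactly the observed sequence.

0,5,1,0,4,4,3,5,3,5,1,5,1,3,5,0,5,3,5,4,2,3

  [0] w  {0,2,5}  => 0  start
  [1] w  {0,2,5}  => 5  0->5 ok
  [2] y  {1}  => 1  5->1 ok
  [3] w  {0,2,5}  => 0  1->0 ok
  [4] x  {4}  => 4  0->4 ok
  [5] x  {4}  => 4  4->4 ok
  [6] z  {3}  => 3  4->3 ok
  [7] w  {0,2,5}  => 5  3->5 ok
  [8] z  {3}  => 3  5->3 ok
  [9] w  {0,2,5}  => 5  3->5 ok
  [10] y  {1}  => 1  5->1 ok
  [11] w  {0,2,5}  => 5  1->5 ok
  [12] y  {1}  => 1  5->1 ok
  [13] z  {3}  => 3  1->3 ok
  [14] w  {0,2,5}  => 5  3->5 ok
  [15] w  {0,2,5}  => 0  5->0 ok
  [16] w  {0,2,5}  => 5  0->5 ok
  [17] z  {3}  => 3  5->3 ok
  [18] w  {0,2,5}  => 5  3->5 ok
  [19] x  {4}  => 4  5->4 ok
  [20] w  {0,2,5}  => 2  4->2 ok
  [21] z  {3}  => 3  2->3 ok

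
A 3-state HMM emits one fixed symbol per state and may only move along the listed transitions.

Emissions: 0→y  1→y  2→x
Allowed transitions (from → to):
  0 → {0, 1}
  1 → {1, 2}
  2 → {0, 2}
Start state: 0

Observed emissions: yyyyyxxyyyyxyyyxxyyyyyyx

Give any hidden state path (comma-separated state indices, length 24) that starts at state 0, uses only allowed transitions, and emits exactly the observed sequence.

0,0,1,1,1,2,2,0,0,0,1,2,0,0,1,2,2,0,0,0,1,1,1,2

  pos 0: y in {0,1}, choose 0; start
  pos 1: y in {0,1}, choose 0; 0->0 ok
  pos 2: y in {0,1}, choose 1; 0->1 ok
  pos 3: y in {0,1}, choose 1; 1->1 ok
  pos 4: y in {0,1}, choose 1; 1->1 ok
  pos 5: x in {2}, choose 2; 1->2 ok
  pos 6: x in {2}, choose 2; 2->2 ok
  pos 7: y in {0,1}, choose 0; 2->0 ok
  pos 8: y in {0,1}, choose 0; 0->0 ok
  pos 9: y in {0,1}, choose 0; 0->0 ok
  pos 10: y in {0,1}, choose 1; 0->1 ok
  pos 11: x in {2}, choose 2; 1->2 ok
  pos 12: y in {0,1}, choose 0; 2->0 ok
  pos 13: y in {0,1}, choose 0; 0->0 ok
  pos 14: y in {0,1}, choose 1; 0->1 ok
  pos 15: x in {2}, choose 2; 1->2 ok
  pos 16: x in {2}, choose 2; 2->2 ok
  pos 17: y in {0,1}, choose 0; 2->0 ok
  pos 18: y in {0,1}, choose 0; 0->0 ok
  pos 19: y in {0,1}, choose 0; 0->0 ok
  pos 20: y in {0,1}, choose 1; 0->1 ok
  pos 21: y in {0,1}, choose 1; 1->1 ok
  pos 22: y in {0,1}, choose 1; 1->1 ok
  pos 23: x in {2}, choose 2; 1->2 ok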